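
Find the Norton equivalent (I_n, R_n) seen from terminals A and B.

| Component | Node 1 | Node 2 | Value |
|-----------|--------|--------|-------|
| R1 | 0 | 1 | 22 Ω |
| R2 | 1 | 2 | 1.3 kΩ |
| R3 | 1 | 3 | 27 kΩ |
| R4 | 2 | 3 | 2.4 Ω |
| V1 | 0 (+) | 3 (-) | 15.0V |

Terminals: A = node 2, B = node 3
Find the Thévenin equivalent first; then I_n = V_th/R_th and R_n = R_th.
Step 1 — V_th is the open-circuit voltage V_A - V_B (nothing connected across the terminals).
Nodal analysis, taking node 3 as the 0 V reference.
Source V1 fixes V_0 = 15 V.
KCL at each unknown node (sum of currents leaving = 0; resistances in Ω):
  Node 1: (V_1 - 15)/22 + (V_1 - V_2)/1300 + (V_1 - 0)/27000 = 0
  Node 2: (V_2 - V_1)/1300 + (V_2 - 0)/2.4 = 0
Collecting terms (coefficients in siemens):
  0.04626·V_1 - 0.0007692·V_2 = 0.6818
  0.4174·V_2 - 0.0007692·V_1 = 0
Determinant D = (0.04626)(0.4174) - (-0.0007692)(-0.0007692) = 0.01931
V_1 = [(0.6818)(0.4174) - (-0.0007692)(0)]/D = 14.74 V
V_2 = [(0.04626)(0) - (0.6818)(-0.0007692)]/D = 0.02716 V
V_th = V_2 - V_3 = 0.02716 - 0 = 0.02716 V
Step 2 — R_th: zero the source — replace V1 by a short circuit (node 3 merges into node 0) — and find the resistance seen between A (node 2) and B (node 0).
Reduce the network between node 2 (A) and node 0 (B) by series/parallel combination:
  Rp1 = R1 ‖ R3 (parallel, both between nodes 0 and 1) = 1/(1/22 + 1/27000) = 21.98 Ω
  Rs1 = R2 + Rp1 (series, joined only at node 1) = 1300 + 21.98 = 1322 Ω
  Rp2 = R4 ‖ Rs1 (parallel, both between nodes 0 and 2) = 1/(1/2.4 + 1/1322) = 2.396 Ω
R_th = 2.396 Ω
I_n = V_th/R_th = 0.02716/2.396 = 0.01134 A, and R_n = R_th = 2.396 Ω

Final answer: I_n = 0.01134 A, R_n = 2.396 Ω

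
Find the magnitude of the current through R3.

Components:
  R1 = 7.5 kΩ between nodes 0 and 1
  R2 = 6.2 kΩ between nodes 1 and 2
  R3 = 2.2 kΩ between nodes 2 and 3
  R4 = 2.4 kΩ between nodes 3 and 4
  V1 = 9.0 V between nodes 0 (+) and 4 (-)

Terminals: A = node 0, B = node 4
Nodal analysis, taking node 4 as the 0 V reference.
Source V1 fixes V_0 = 9 V.
KCL at each unknown node (sum of currents leaving = 0; resistances in Ω):
  Node 1: (V_1 - 9)/7500 + (V_1 - V_2)/6200 = 0
  Node 2: (V_2 - V_1)/6200 + (V_2 - V_3)/2200 = 0
  Node 3: (V_3 - V_2)/2200 + (V_3 - 0)/2400 = 0
Collecting terms (coefficients in siemens):
  0.0002946·V_1 - 0.0001613·V_2 = 0.0012
  0.0006158·V_2 - 0.0001613·V_1 - 0.0004545·V_3 = 0
  0.0008712·V_3 - 0.0004545·V_2 = 0
Solving these 3 simultaneous equations (Gaussian elimination) gives:
  V_1 = 5.311 V, V_2 = 2.262 V, V_3 = 1.18 V
I_R3 = (V_2 - V_3)/R3 = (2.262 - 1.18)/2200 = 0.0004918 A
|I_R3| = 0.0004918 A

Final answer: |I_R3| = 0.0004918 A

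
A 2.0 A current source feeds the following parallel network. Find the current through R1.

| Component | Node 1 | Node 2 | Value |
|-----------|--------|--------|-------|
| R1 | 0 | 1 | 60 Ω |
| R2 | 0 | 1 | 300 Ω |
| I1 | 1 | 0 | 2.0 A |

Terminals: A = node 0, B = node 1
All resistors sit directly between nodes 0 and 1, so they are in parallel and share one voltage V; the full source current 2 A splits among them.
1/R_par = 1/60 + 1/300 = 0.02 S  =>  R_par = 50 Ω
V = I × R_par = 2 × 50 = 100 V
I_R1 = V/R1 = 100/60 = 1.667 A

Final answer: 1.667 A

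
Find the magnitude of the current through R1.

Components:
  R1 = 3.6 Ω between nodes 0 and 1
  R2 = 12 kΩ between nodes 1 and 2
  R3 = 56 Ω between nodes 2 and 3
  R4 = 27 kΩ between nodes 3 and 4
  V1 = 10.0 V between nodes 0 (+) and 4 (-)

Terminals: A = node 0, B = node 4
Nodal analysis, taking node 4 as the 0 V reference.
Source V1 fixes V_0 = 10 V.
KCL at each unknown node (sum of currents leaving = 0; resistances in Ω):
  Node 1: (V_1 - 10)/3.6 + (V_1 - V_2)/12000 = 0
  Node 2: (V_2 - V_1)/12000 + (V_2 - V_3)/56 = 0
  Node 3: (V_3 - V_2)/56 + (V_3 - 0)/27000 = 0
Collecting terms (coefficients in siemens):
  0.2779·V_1 - 0.00008333·V_2 = 2.778
  0.01794·V_2 - 0.00008333·V_1 - 0.01786·V_3 = 0
  0.01789·V_3 - 0.01786·V_2 = 0
Solving these 3 simultaneous equations (Gaussian elimination) gives:
  V_1 = 9.999 V, V_2 = 6.927 V, V_3 = 6.913 V
I_R1 = (V_0 - V_1)/R1 = (10 - 9.999)/3.6 = 0.000256 A
|I_R1| = 0.000256 A

Final answer: |I_R1| = 0.000256 A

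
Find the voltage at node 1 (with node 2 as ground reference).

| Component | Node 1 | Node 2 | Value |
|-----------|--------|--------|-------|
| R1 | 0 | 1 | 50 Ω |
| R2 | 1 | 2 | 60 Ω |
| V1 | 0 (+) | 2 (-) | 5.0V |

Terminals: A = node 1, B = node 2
Nodal analysis, taking node 2 as the 0 V reference.
Source V1 fixes V_0 = 5 V.
KCL at each unknown node (sum of currents leaving = 0; resistances in Ω):
  Node 1: (V_1 - 5)/50 + (V_1 - 0)/60 = 0
Collecting terms: 0.03667 × V_1 = 0.1  =>  V_1 = 2.727 V
The requested potential is V_1 = 2.727 V.

Final answer: V_1 = 2.727 V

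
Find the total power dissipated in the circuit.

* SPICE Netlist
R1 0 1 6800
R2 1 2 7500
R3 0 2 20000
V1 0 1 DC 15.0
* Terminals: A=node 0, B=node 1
Nodal analysis, taking node 1 as the 0 V reference.
Source V1 fixes V_0 = 15 V.
KCL at each unknown node (sum of currents leaving = 0; resistances in Ω):
  Node 2: (V_2 - 0)/7500 + (V_2 - 15)/20000 = 0
Collecting terms: 0.0001833 × V_2 = 0.00075  =>  V_2 = 4.091 V
Power in each resistor, P = (ΔV)²/R:
  P_R1 = (15 - 0)²/6800 = 0.03309 W
  P_R2 = (0 - 4.091)²/7500 = 0.002231 W
  P_R3 = (15 - 4.091)²/20000 = 0.00595 W
P_total = P_R1 + P_R2 + P_R3 = 0.04127 W

Final answer: 0.04127 W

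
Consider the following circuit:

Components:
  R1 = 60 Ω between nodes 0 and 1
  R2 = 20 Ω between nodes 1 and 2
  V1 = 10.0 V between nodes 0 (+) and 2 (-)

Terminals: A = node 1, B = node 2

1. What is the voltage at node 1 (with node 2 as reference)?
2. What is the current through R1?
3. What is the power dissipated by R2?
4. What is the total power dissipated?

Nodal analysis, taking node 2 as the 0 V reference.
Source V1 fixes V_0 = 10 V.
KCL at each unknown node (sum of currents leaving = 0; resistances in Ω):
  Node 1: (V_1 - 10)/60 + (V_1 - 0)/20 = 0
Collecting terms: 0.06667 × V_1 = 0.1667  =>  V_1 = 2.5 V
Part 1:
  Read off the nodal solution: V_1 = 2.5 V
Part 2:
  I_R1 = (V_0 - V_1)/R1 = (10 - 2.5)/60 = 0.125 A
  Magnitude: I_R1 = 0.125 A
Part 3:
  I_R2 = (V_1 - V_2)/R2 = (2.5 - 0)/20 = 0.125 A
  P_R2 = I_R2² × R2 = (0.125)² × 20 = 0.3125 W
Part 4:
  Power in each resistor, P = (ΔV)²/R:
    P_R1 = (10 - 2.5)²/60 = 0.9375 W
    P_R2 = (2.5 - 0)²/20 = 0.3125 W
  P_total = P_R1 + P_R2 = 1.25 W

Final answers:
1. V_1 = 2.5 V
2. I_R1 = 0.125 A
3. P_R2 = 0.3125 W
4. P_total = 1.25 W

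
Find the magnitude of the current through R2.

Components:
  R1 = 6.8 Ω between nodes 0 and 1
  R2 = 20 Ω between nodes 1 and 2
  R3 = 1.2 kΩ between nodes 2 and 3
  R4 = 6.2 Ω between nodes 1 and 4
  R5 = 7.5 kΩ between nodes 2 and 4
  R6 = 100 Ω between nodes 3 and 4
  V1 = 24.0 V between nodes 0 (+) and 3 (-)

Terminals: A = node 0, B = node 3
Nodal analysis, taking node 3 as the 0 V reference.
Source V1 fixes V_0 = 24 V.
KCL at each unknown node (sum of currents leaving = 0; resistances in Ω):
  Node 1: (V_1 - 24)/6.8 + (V_1 - V_2)/20 + (V_1 - V_4)/6.2 = 0
  Node 2: (V_2 - V_1)/20 + (V_2 - 0)/1200 + (V_2 - V_4)/7500 = 0
  Node 4: (V_4 - V_1)/6.2 + (V_4 - V_2)/7500 + (V_4 - 0)/100 = 0
Collecting terms (coefficients in siemens):
  0.3583·V_1 - 0.05·V_2 - 0.1613·V_4 = 3.529
  0.05097·V_2 - 0.05·V_1 - 0.0001333·V_4 = 0
  0.1714·V_4 - 0.1613·V_1 - 0.0001333·V_2 = 0
Solving these 3 simultaneous equations (Gaussian elimination) gives:
  V_1 = 22.44 V, V_2 = 22.07 V, V_4 = 21.13 V
I_R2 = (V_1 - V_2)/R2 = (22.44 - 22.07)/20 = 0.01852 A
|I_R2| = 0.01852 A

Final answer: |I_R2| = 0.01852 A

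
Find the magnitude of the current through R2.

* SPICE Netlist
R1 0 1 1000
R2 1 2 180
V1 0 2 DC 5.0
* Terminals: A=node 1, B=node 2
Nodal analysis, taking node 2 as the 0 V reference.
Source V1 fixes V_0 = 5 V.
KCL at each unknown node (sum of currents leaving = 0; resistances in Ω):
  Node 1: (V_1 - 5)/1000 + (V_1 - 0)/180 = 0
Collecting terms: 0.006556 × V_1 = 0.005  =>  V_1 = 0.7627 V
I_R2 = (V_1 - V_2)/R2 = (0.7627 - 0)/180 = 0.004237 A
|I_R2| = 0.004237 A

Final answer: |I_R2| = 0.004237 A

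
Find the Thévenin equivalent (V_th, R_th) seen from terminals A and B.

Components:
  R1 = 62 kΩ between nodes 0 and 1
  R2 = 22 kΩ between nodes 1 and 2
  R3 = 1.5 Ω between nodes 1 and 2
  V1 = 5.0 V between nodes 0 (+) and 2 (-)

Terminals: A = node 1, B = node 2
Step 1 — V_th is the open-circuit voltage V_A - V_B (nothing connected across the terminals).
Nodal analysis, taking node 2 as the 0 V reference.
Source V1 fixes V_0 = 5 V.
KCL at each unknown node (sum of currents leaving = 0; resistances in Ω):
  Node 1: (V_1 - 5)/62000 + (V_1 - 0)/22000 + (V_1 - 0)/1.5 = 0
Collecting terms: 0.6667 × V_1 = 0.00008065  =>  V_1 = 0.000121 V
V_th = V_1 - V_2 = 0.000121 - 0 = 0.000121 V
Step 2 — R_th: zero the source — replace V1 by a short circuit (node 2 merges into node 0) — and find the resistance seen between A (node 1) and B (node 0).
Reduce the network between node 1 (A) and node 0 (B) by series/parallel combination:
  Rp1 = R1 ‖ R2 ‖ R3 (parallel, all between nodes 0 and 1) = 1/(1/62000 + 1/22000 + 1/1.5) = 1.5 Ω
R_th = 1.5 Ω

Final answer: V_th = 0.000121 V, R_th = 1.5 Ω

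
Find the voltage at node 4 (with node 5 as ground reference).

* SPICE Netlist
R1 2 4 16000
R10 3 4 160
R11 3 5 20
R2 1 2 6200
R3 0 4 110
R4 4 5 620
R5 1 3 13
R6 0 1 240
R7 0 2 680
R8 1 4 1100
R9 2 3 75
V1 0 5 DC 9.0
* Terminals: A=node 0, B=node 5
Nodal analysis, taking node 5 as the 0 V reference.
Source V1 fixes V_0 = 9 V.
KCL at each unknown node (sum of currents leaving = 0; resistances in Ω):
  Node 1: (V_1 - V_2)/6200 + (V_1 - V_3)/13 + (V_1 - 9)/240 + (V_1 - V_4)/1100 = 0
  Node 2: (V_2 - V_4)/16000 + (V_2 - V_1)/6200 + (V_2 - 9)/680 + (V_2 - V_3)/75 = 0
  Node 3: (V_3 - V_1)/13 + (V_3 - V_2)/75 + (V_3 - V_4)/160 + (V_3 - 0)/20 = 0
  Node 4: (V_4 - V_2)/16000 + (V_4 - 9)/110 + (V_4 - 0)/620 + (V_4 - V_1)/1100 + (V_4 - V_3)/160 = 0
Collecting terms (coefficients in siemens):
  0.08216·V_1 - 0.0001613·V_2 - 0.07692·V_3 - 0.0009091·V_4 = 0.0375
  0.01503·V_2 - 0.0001613·V_1 - 0.01333·V_3 - 0.0000625·V_4 = 0.01324
  0.1465·V_3 - 0.07692·V_1 - 0.01333·V_2 - 0.00625·V_4 = 0
  0.01793·V_4 - 0.0009091·V_1 - 0.0000625·V_2 - 0.00625·V_3 = 0.08182
Solving these 4 simultaneous equations (Gaussian elimination) gives:
  V_1 = 1.775 V, V_2 = 2.113 V, V_3 = 1.343 V, V_4 = 5.13 V
The requested potential is V_4 = 5.13 V.

Final answer: V_4 = 5.13 V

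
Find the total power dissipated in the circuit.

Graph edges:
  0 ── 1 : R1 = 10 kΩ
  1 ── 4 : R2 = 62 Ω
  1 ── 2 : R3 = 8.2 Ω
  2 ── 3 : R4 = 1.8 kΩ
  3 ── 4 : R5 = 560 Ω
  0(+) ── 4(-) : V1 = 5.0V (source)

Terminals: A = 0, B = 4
Nodal analysis, taking node 4 as the 0 V reference.
Source V1 fixes V_0 = 5 V.
KCL at each unknown node (sum of currents leaving = 0; resistances in Ω):
  Node 1: (V_1 - 5)/10000 + (V_1 - 0)/62 + (V_1 - V_2)/8.2 = 0
  Node 2: (V_2 - V_1)/8.2 + (V_2 - V_3)/1800 = 0
  Node 3: (V_3 - V_2)/1800 + (V_3 - 0)/560 = 0
Collecting terms (coefficients in siemens):
  0.1382·V_1 - 0.122·V_2 = 0.0005
  0.1225·V_2 - 0.122·V_1 - 0.0005556·V_3 = 0
  0.002341·V_3 - 0.0005556·V_2 = 0
Solving these 3 simultaneous equations (Gaussian elimination) gives:
  V_1 = 0.03003 V, V_2 = 0.02992 V, V_3 = 0.007101 V
Power in each resistor, P = (ΔV)²/R:
  P_R1 = (5 - 0.03003)²/10000 = 0.00247 W
  P_R2 = (0.03003 - 0)²/62 = 0.00001454 W
  P_R3 = (0.03003 - 0.02992)²/8.2 = 0.000000001318 W
  P_R4 = (0.02992 - 0.007101)²/1800 = 0.0000002894 W
  P_R5 = (0.007101 - 0)²/560 = 0.00000009003 W
P_total = P_R1 + P_R2 + P_R3 + P_R4 + P_R5 = 0.002485 W

Final answer: 0.002485 W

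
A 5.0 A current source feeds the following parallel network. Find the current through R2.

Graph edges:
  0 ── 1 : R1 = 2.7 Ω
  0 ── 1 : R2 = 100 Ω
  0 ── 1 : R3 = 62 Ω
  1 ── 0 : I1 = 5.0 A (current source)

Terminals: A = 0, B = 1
All resistors sit directly between nodes 0 and 1, so they are in parallel and share one voltage V; the full source current 5 A splits among them.
1/R_par = 1/2.7 + 1/100 + 1/62 = 0.3965 S  =>  R_par = 2.522 Ω
V = I × R_par = 5 × 2.522 = 12.61 V
I_R2 = V/R2 = 12.61/100 = 0.1261 A

Final answer: 0.1261 A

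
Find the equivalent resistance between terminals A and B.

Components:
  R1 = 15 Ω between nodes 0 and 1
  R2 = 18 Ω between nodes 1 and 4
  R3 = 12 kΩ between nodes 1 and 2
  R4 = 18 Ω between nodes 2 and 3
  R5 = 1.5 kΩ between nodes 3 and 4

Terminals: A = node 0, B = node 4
Reduce the network between node 0 (A) and node 4 (B) by series/parallel combination:
  Rs1 = R3 + R4 (series, joined only at node 2) = 12000 + 18 = 12020 Ω
  Rs2 = R5 + Rs1 (series, joined only at node 3) = 1500 + 12020 = 13520 Ω
  Rp1 = R2 ‖ Rs2 (parallel, both between nodes 1 and 4) = 1/(1/18 + 1/13520) = 17.98 Ω
  Rs3 = R1 + Rp1 (series, joined only at node 1) = 15 + 17.98 = 32.98 Ω
R_eq = 32.98 Ω

Final answer: 32.98 Ω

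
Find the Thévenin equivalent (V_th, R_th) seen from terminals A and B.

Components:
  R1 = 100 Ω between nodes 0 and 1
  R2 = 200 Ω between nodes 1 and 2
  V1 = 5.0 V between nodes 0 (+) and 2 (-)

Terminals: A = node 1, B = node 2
Step 1 — V_th is the open-circuit voltage V_A - V_B (nothing connected across the terminals).
Nodal analysis, taking node 2 as the 0 V reference.
Source V1 fixes V_0 = 5 V.
KCL at each unknown node (sum of currents leaving = 0; resistances in Ω):
  Node 1: (V_1 - 5)/100 + (V_1 - 0)/200 = 0
Collecting terms: 0.015 × V_1 = 0.05  =>  V_1 = 3.333 V
V_th = V_1 - V_2 = 3.333 - 0 = 3.333 V
Step 2 — R_th: zero the source — replace V1 by a short circuit (node 2 merges into node 0) — and find the resistance seen between A (node 1) and B (node 0).
Reduce the network between node 1 (A) and node 0 (B) by series/parallel combination:
  Rp1 = R1 ‖ R2 (parallel, both between nodes 0 and 1) = 1/(1/100 + 1/200) = 66.67 Ω
R_th = 66.67 Ω

Final answer: V_th = 3.333 V, R_th = 66.67 Ω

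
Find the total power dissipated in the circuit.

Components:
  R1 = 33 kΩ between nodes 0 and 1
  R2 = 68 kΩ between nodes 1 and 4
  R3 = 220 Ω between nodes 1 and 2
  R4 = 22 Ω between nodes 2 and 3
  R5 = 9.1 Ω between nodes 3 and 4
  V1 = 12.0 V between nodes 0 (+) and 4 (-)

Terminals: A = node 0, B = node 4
Nodal analysis, taking node 4 as the 0 V reference.
Source V1 fixes V_0 = 12 V.
KCL at each unknown node (sum of currents leaving = 0; resistances in Ω):
  Node 1: (V_1 - 12)/33000 + (V_1 - 0)/68000 + (V_1 - V_2)/220 = 0
  Node 2: (V_2 - V_1)/220 + (V_2 - V_3)/22 = 0
  Node 3: (V_3 - V_2)/22 + (V_3 - 0)/9.1 = 0
Collecting terms (coefficients in siemens):
  0.00459·V_1 - 0.004545·V_2 = 0.0003636
  0.05·V_2 - 0.004545·V_1 - 0.04545·V_3 = 0
  0.1553·V_3 - 0.04545·V_2 = 0
Solving these 3 simultaneous equations (Gaussian elimination) gives:
  V_1 = 0.09029 V, V_2 = 0.01118 V, V_3 = 0.003272 V
Power in each resistor, P = (ΔV)²/R:
  P_R1 = (12 - 0.09029)²/33000 = 0.004298 W
  P_R2 = (0.09029 - 0)²/68000 = 0.0000001199 W
  P_R3 = (0.09029 - 0.01118)²/220 = 0.00002844 W
  P_R4 = (0.01118 - 0.003272)²/22 = 0.000002844 W
  P_R5 = (0.003272 - 0)²/9.1 = 0.000001177 W
P_total = P_R1 + P_R2 + P_R3 + P_R4 + P_R5 = 0.004331 W

Final answer: 0.004331 W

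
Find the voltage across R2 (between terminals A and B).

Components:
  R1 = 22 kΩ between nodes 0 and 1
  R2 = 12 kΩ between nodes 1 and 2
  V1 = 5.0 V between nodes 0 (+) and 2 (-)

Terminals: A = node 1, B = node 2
R1 and R2 are in series across V1 (node 0 → node 1 → node 2), and the output A–B is taken across R2, so this is a voltage divider.
Series current: I = V1/(R1 + R2) = 5/(22000 + 12000) = 5/34000 = 0.0001471 A
V_R2 = I × R2 = V1 × R2/(R1 + R2) = 5 × 12000/34000 = 1.765 V

Final answer: 1.765 V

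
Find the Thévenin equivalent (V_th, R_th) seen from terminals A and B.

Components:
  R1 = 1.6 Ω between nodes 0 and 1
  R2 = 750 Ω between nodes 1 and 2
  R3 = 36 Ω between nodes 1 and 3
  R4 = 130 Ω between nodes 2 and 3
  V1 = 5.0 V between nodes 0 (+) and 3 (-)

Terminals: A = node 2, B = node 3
Step 1 — V_th is the open-circuit voltage V_A - V_B (nothing connected across the terminals).
Nodal analysis, taking node 3 as the 0 V reference.
Source V1 fixes V_0 = 5 V.
KCL at each unknown node (sum of currents leaving = 0; resistances in Ω):
  Node 1: (V_1 - 5)/1.6 + (V_1 - V_2)/750 + (V_1 - 0)/36 = 0
  Node 2: (V_2 - V_1)/750 + (V_2 - 0)/130 = 0
Collecting terms (coefficients in siemens):
  0.6541·V_1 - 0.001333·V_2 = 3.125
  0.009026·V_2 - 0.001333·V_1 = 0
Determinant D = (0.6541)(0.009026) - (-0.001333)(-0.001333) = 0.005902
V_1 = [(3.125)(0.009026) - (-0.001333)(0)]/D = 4.779 V
V_2 = [(0.6541)(0) - (3.125)(-0.001333)]/D = 0.706 V
V_th = V_2 - V_3 = 0.706 - 0 = 0.706 V
Step 2 — R_th: zero the source — replace V1 by a short circuit (node 3 merges into node 0) — and find the resistance seen between A (node 2) and B (node 0).
Reduce the network between node 2 (A) and node 0 (B) by series/parallel combination:
  Rp1 = R1 ‖ R3 (parallel, both between nodes 0 and 1) = 1/(1/1.6 + 1/36) = 1.532 Ω
  Rs1 = R2 + Rp1 (series, joined only at node 1) = 750 + 1.532 = 751.5 Ω
  Rp2 = R4 ‖ Rs1 (parallel, both between nodes 0 and 2) = 1/(1/130 + 1/751.5) = 110.8 Ω
R_th = 110.8 Ω

Final answer: V_th = 0.706 V, R_th = 110.8 Ω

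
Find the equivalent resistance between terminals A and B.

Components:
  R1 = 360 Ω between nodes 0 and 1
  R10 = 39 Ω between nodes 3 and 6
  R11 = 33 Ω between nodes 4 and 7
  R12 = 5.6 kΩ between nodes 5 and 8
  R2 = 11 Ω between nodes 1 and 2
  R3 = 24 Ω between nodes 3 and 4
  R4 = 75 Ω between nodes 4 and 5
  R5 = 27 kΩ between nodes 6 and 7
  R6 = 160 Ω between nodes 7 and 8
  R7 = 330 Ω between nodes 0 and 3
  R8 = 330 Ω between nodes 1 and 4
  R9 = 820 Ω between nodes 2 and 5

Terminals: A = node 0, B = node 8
The network is not a plain series/parallel combination. Inject a 1 A test current into terminal A (node 0) and return it from terminal B (node 8); then R_eq = V_A / (1 A).
Nodal analysis, taking node 8 as the 0 V reference.
Current source I_test pushes 1 A into node 0 and draws it out of node 8.
KCL at each unknown node (sum of currents leaving = 0; resistances in Ω):
  Node 0: (V_0 - V_1)/360 + (V_0 - V_3)/330 - 1 = 0
  Node 1: (V_1 - V_0)/360 + (V_1 - V_2)/11 + (V_1 - V_4)/330 = 0
  Node 2: (V_2 - V_1)/11 + (V_2 - V_5)/820 = 0
  Node 3: (V_3 - V_0)/330 + (V_3 - V_4)/24 + (V_3 - V_6)/39 = 0
  Node 4: (V_4 - V_1)/330 + (V_4 - V_3)/24 + (V_4 - V_5)/75 + (V_4 - V_7)/33 = 0
  Node 5: (V_5 - V_2)/820 + (V_5 - V_4)/75 + (V_5 - 0)/5600 = 0
  Node 6: (V_6 - V_3)/39 + (V_6 - V_7)/27000 = 0
  Node 7: (V_7 - V_4)/33 + (V_7 - V_6)/27000 + (V_7 - 0)/160 = 0
Collecting terms (coefficients in siemens):
  0.005808·V_0 - 0.002778·V_1 - 0.00303·V_3 = 1
  0.09672·V_1 - 0.002778·V_0 - 0.09091·V_2 - 0.00303·V_4 = 0
  0.09213·V_2 - 0.09091·V_1 - 0.00122·V_5 = 0
  0.07034·V_3 - 0.00303·V_0 - 0.04167·V_4 - 0.02564·V_6 = 0
  0.08833·V_4 - 0.00303·V_1 - 0.04167·V_3 - 0.01333·V_5 - 0.0303·V_7 = 0
  0.01473·V_5 - 0.00122·V_2 - 0.01333·V_4 = 0
  0.02568·V_6 - 0.02564·V_3 - 0.00003704·V_7 = 0
  0.03659·V_7 - 0.0303·V_4 - 0.00003704·V_6 = 0
Solving these 8 simultaneous equations (Gaussian elimination) gives:
  V_0 = 409 V, V_1 = 275.4 V, V_2 = 274.3 V, V_3 = 201.4 V
  V_4 = 186.3 V, V_5 = 191.4 V, V_6 = 201.3 V, V_7 = 154.5 V
R_eq = V_0 / 1 A = 409 Ω

Final answer: 409 Ω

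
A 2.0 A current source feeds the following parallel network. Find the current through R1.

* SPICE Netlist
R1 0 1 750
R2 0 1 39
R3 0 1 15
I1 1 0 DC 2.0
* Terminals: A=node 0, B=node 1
All resistors sit directly between nodes 0 and 1, so they are in parallel and share one voltage V; the full source current 2 A splits among them.
1/R_par = 1/750 + 1/39 + 1/15 = 0.09364 S  =>  R_par = 10.68 Ω
V = I × R_par = 2 × 10.68 = 21.36 V
I_R1 = V/R1 = 21.36/750 = 0.02848 A

Final answer: 0.02848 A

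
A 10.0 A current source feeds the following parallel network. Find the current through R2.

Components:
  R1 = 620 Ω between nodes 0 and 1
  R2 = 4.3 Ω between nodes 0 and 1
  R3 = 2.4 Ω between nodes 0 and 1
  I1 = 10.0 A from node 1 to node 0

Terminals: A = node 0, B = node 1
All resistors sit directly between nodes 0 and 1, so they are in parallel and share one voltage V; the full source current 10 A splits among them.
1/R_par = 1/620 + 1/4.3 + 1/2.4 = 0.6508 S  =>  R_par = 1.536 Ω
V = I × R_par = 10 × 1.536 = 15.36 V
I_R2 = V/R2 = 15.36/4.3 = 3.573 A

Final answer: 3.573 A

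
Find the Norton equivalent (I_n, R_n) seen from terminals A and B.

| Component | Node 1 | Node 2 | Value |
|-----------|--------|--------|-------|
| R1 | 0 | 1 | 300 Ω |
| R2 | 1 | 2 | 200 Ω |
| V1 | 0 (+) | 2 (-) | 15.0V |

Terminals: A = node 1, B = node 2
Find the Thévenin equivalent first; then I_n = V_th/R_th and R_n = R_th.
Step 1 — V_th is the open-circuit voltage V_A - V_B (nothing connected across the terminals).
Nodal analysis, taking node 2 as the 0 V reference.
Source V1 fixes V_0 = 15 V.
KCL at each unknown node (sum of currents leaving = 0; resistances in Ω):
  Node 1: (V_1 - 15)/300 + (V_1 - 0)/200 = 0
Collecting terms: 0.008333 × V_1 = 0.05  =>  V_1 = 6 V
V_th = V_1 - V_2 = 6 - 0 = 6 V
Step 2 — R_th: zero the source — replace V1 by a short circuit (node 2 merges into node 0) — and find the resistance seen between A (node 1) and B (node 0).
Reduce the network between node 1 (A) and node 0 (B) by series/parallel combination:
  Rp1 = R1 ‖ R2 (parallel, both between nodes 0 and 1) = 1/(1/300 + 1/200) = 120 Ω
R_th = 120 Ω
I_n = V_th/R_th = 6/120 = 0.05 A, and R_n = R_th = 120 Ω

Final answer: I_n = 0.05 A, R_n = 120 Ω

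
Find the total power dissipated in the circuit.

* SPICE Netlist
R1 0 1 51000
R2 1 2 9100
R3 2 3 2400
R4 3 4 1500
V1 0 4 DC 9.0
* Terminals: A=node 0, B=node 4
Nodal analysis, taking node 4 as the 0 V reference.
Source V1 fixes V_0 = 9 V.
KCL at each unknown node (sum of currents leaving = 0; resistances in Ω):
  Node 1: (V_1 - 9)/51000 + (V_1 - V_2)/9100 = 0
  Node 2: (V_2 - V_1)/9100 + (V_2 - V_3)/2400 = 0
  Node 3: (V_3 - V_2)/2400 + (V_3 - 0)/1500 = 0
Collecting terms (coefficients in siemens):
  0.0001295·V_1 - 0.0001099·V_2 = 0.0001765
  0.0005266·V_2 - 0.0001099·V_1 - 0.0004167·V_3 = 0
  0.001083·V_3 - 0.0004167·V_2 = 0
Solving these 3 simultaneous equations (Gaussian elimination) gives:
  V_1 = 1.828 V, V_2 = 0.5484 V, V_3 = 0.2109 V
Power in each resistor, P = (ΔV)²/R:
  P_R1 = (9 - 1.828)²/51000 = 0.001009 W
  P_R2 = (1.828 - 0.5484)²/9100 = 0.00018 W
  P_R3 = (0.5484 - 0.2109)²/2400 = 0.00004746 W
  P_R4 = (0.2109 - 0)²/1500 = 0.00002966 W
P_total = P_R1 + P_R2 + P_R3 + P_R4 = 0.001266 W

Final answer: 0.001266 W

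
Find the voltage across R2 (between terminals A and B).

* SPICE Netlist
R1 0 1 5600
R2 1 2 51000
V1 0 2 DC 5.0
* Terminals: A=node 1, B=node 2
R1 and R2 are in series across V1 (node 0 → node 1 → node 2), and the output A–B is taken across R2, so this is a voltage divider.
Series current: I = V1/(R1 + R2) = 5/(5600 + 51000) = 5/56600 = 0.00008834 A
V_R2 = I × R2 = V1 × R2/(R1 + R2) = 5 × 51000/56600 = 4.505 V

Final answer: 4.505 V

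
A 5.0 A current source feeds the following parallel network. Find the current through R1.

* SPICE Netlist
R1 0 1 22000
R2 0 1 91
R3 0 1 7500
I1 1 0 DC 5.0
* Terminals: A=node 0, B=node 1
All resistors sit directly between nodes 0 and 1, so they are in parallel and share one voltage V; the full source current 5 A splits among them.
1/R_par = 1/22000 + 1/91 + 1/7500 = 0.01117 S  =>  R_par = 89.54 Ω
V = I × R_par = 5 × 89.54 = 447.7 V
I_R1 = V/R1 = 447.7/22000 = 0.02035 A

Final answer: 0.02035 A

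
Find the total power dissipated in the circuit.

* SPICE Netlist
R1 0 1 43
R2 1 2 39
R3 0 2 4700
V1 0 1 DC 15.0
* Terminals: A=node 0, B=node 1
Nodal analysis, taking node 1 as the 0 V reference.
Source V1 fixes V_0 = 15 V.
KCL at each unknown node (sum of currents leaving = 0; resistances in Ω):
  Node 2: (V_2 - 0)/39 + (V_2 - 15)/4700 = 0
Collecting terms: 0.02585 × V_2 = 0.003191  =>  V_2 = 0.1234 V
Power in each resistor, P = (ΔV)²/R:
  P_R1 = (15 - 0)²/43 = 5.233 W
  P_R2 = (0 - 0.1234)²/39 = 0.0003907 W
  P_R3 = (15 - 0.1234)²/4700 = 0.04709 W
P_total = P_R1 + P_R2 + P_R3 = 5.28 W

Final answer: 5.28 W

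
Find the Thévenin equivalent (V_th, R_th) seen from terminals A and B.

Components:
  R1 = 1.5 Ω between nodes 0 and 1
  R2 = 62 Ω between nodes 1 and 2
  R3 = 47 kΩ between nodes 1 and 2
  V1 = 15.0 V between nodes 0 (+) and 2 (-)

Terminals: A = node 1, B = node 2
Step 1 — V_th is the open-circuit voltage V_A - V_B (nothing connected across the terminals).
Nodal analysis, taking node 2 as the 0 V reference.
Source V1 fixes V_0 = 15 V.
KCL at each unknown node (sum of currents leaving = 0; resistances in Ω):
  Node 1: (V_1 - 15)/1.5 + (V_1 - 0)/62 + (V_1 - 0)/47000 = 0
Collecting terms: 0.6828 × V_1 = 10  =>  V_1 = 14.65 V
V_th = V_1 - V_2 = 14.65 - 0 = 14.65 V
Step 2 — R_th: zero the source — replace V1 by a short circuit (node 2 merges into node 0) — and find the resistance seen between A (node 1) and B (node 0).
Reduce the network between node 1 (A) and node 0 (B) by series/parallel combination:
  Rp1 = R1 ‖ R2 ‖ R3 (parallel, all between nodes 0 and 1) = 1/(1/1.5 + 1/62 + 1/47000) = 1.465 Ω
R_th = 1.465 Ω

Final answer: V_th = 14.65 V, R_th = 1.465 Ω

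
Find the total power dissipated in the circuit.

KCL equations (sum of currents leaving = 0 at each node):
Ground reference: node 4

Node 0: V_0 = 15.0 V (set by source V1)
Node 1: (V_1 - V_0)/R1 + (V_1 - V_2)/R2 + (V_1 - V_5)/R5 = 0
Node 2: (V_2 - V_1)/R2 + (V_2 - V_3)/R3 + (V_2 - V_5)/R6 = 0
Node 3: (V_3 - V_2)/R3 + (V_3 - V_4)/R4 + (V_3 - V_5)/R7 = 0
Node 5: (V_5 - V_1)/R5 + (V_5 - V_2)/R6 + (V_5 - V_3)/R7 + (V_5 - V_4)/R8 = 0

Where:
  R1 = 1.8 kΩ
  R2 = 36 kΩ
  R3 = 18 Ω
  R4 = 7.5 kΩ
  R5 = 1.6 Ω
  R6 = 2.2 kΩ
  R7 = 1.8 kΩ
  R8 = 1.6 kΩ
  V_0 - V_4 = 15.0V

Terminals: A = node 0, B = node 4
Nodal analysis, taking node 4 as the 0 V reference.
Source V1 fixes V_0 = 15 V.
KCL at each unknown node (sum of currents leaving = 0; resistances in Ω):
  Node 1: (V_1 - 15)/1800 + (V_1 - V_2)/36000 + (V_1 - V_5)/1.6 = 0
  Node 2: (V_2 - V_1)/36000 + (V_2 - V_3)/18 + (V_2 - V_5)/2200 = 0
  Node 3: (V_3 - V_2)/18 + (V_3 - 0)/7500 + (V_3 - V_5)/1800 = 0
  Node 5: (V_5 - V_1)/1.6 + (V_5 - V_2)/2200 + (V_5 - V_3)/1800 + (V_5 - 0)/1600 = 0
Collecting terms (coefficients in siemens):
  0.6256·V_1 - 0.00002778·V_2 - 0.625·V_5 = 0.008333
  0.05604·V_2 - 0.00002778·V_1 - 0.05556·V_3 - 0.0004545·V_5 = 0
  0.05624·V_3 - 0.05556·V_2 - 0.0005556·V_5 = 0
  0.6266·V_5 - 0.625·V_1 - 0.0004545·V_2 - 0.0005556·V_3 = 0
Solving these 4 simultaneous equations (Gaussian elimination) gives:
  V_1 = 6.421 V, V_2 = 5.687 V, V_3 = 5.681 V, V_5 = 6.414 V
Power in each resistor, P = (ΔV)²/R:
  P_R1 = (15 - 6.421)²/1800 = 0.04089 W
  P_R2 = (6.421 - 5.687)²/36000 = 0.00001496 W
  P_R3 = (5.687 - 5.681)²/18 = 0.000002211 W
  P_R4 = (5.681 - 0)²/7500 = 0.004303 W
  P_R5 = (6.421 - 6.414)²/1.6 = 0.00003603 W
  P_R6 = (5.687 - 6.414)²/2200 = 0.0002397 W
  P_R7 = (5.681 - 6.414)²/1800 = 0.0002981 W
  P_R8 = (0 - 6.414)²/1600 = 0.02571 W
P_total = P_R1 + P_R2 + P_R3 + P_R4 + P_R5 + P_R6 + P_R7 + P_R8 = 0.07149 W

Final answer: 0.07149 W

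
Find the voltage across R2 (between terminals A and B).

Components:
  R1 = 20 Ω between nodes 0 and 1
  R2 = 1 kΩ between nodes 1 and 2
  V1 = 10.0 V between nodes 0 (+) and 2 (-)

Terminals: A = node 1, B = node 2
R1 and R2 are in series across V1 (node 0 → node 1 → node 2), and the output A–B is taken across R2, so this is a voltage divider.
Series current: I = V1/(R1 + R2) = 10/(20 + 1000) = 10/1020 = 0.009804 A
V_R2 = I × R2 = V1 × R2/(R1 + R2) = 10 × 1000/1020 = 9.804 V

Final answer: 9.804 V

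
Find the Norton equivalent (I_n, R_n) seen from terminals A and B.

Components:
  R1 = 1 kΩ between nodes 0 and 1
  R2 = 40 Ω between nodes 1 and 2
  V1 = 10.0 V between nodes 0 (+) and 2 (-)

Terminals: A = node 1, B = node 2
Find the Thévenin equivalent first; then I_n = V_th/R_th and R_n = R_th.
Step 1 — V_th is the open-circuit voltage V_A - V_B (nothing connected across the terminals).
Nodal analysis, taking node 2 as the 0 V reference.
Source V1 fixes V_0 = 10 V.
KCL at each unknown node (sum of currents leaving = 0; resistances in Ω):
  Node 1: (V_1 - 10)/1000 + (V_1 - 0)/40 = 0
Collecting terms: 0.026 × V_1 = 0.01  =>  V_1 = 0.3846 V
V_th = V_1 - V_2 = 0.3846 - 0 = 0.3846 V
Step 2 — R_th: zero the source — replace V1 by a short circuit (node 2 merges into node 0) — and find the resistance seen between A (node 1) and B (node 0).
Reduce the network between node 1 (A) and node 0 (B) by series/parallel combination:
  Rp1 = R1 ‖ R2 (parallel, both between nodes 0 and 1) = 1/(1/1000 + 1/40) = 38.46 Ω
R_th = 38.46 Ω
I_n = V_th/R_th = 0.3846/38.46 = 0.01 A, and R_n = R_th = 38.46 Ω

Final answer: I_n = 0.01 A, R_n = 38.46 Ω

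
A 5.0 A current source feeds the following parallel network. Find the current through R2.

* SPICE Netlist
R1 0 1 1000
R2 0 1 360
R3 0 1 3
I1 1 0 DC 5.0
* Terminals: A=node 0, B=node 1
All resistors sit directly between nodes 0 and 1, so they are in parallel and share one voltage V; the full source current 5 A splits among them.
1/R_par = 1/1000 + 1/360 + 1/3 = 0.3371 S  =>  R_par = 2.966 Ω
V = I × R_par = 5 × 2.966 = 14.83 V
I_R2 = V/R2 = 14.83/360 = 0.0412 A

Final answer: 0.0412 A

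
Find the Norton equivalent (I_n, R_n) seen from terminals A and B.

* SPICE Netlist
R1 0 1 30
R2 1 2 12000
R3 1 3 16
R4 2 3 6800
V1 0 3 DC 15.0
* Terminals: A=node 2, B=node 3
Find the Thévenin equivalent first; then I_n = V_th/R_th and R_n = R_th.
Step 1 — V_th is the open-circuit voltage V_A - V_B (nothing connected across the terminals).
Nodal analysis, taking node 3 as the 0 V reference.
Source V1 fixes V_0 = 15 V.
KCL at each unknown node (sum of currents leaving = 0; resistances in Ω):
  Node 1: (V_1 - 15)/30 + (V_1 - V_2)/12000 + (V_1 - 0)/16 = 0
  Node 2: (V_2 - V_1)/12000 + (V_2 - 0)/6800 = 0
Collecting terms (coefficients in siemens):
  0.09592·V_1 - 0.00008333·V_2 = 0.5
  0.0002304·V_2 - 0.00008333·V_1 = 0
Determinant D = (0.09592)(0.0002304) - (-0.00008333)(-0.00008333) = 0.00002209
V_1 = [(0.5)(0.0002304) - (-0.00008333)(0)]/D = 5.214 V
V_2 = [(0.09592)(0) - (0.5)(-0.00008333)]/D = 1.886 V
V_th = V_2 - V_3 = 1.886 - 0 = 1.886 V
Step 2 — R_th: zero the source — replace V1 by a short circuit (node 3 merges into node 0) — and find the resistance seen between A (node 2) and B (node 0).
Reduce the network between node 2 (A) and node 0 (B) by series/parallel combination:
  Rp1 = R1 ‖ R3 (parallel, both between nodes 0 and 1) = 1/(1/30 + 1/16) = 10.43 Ω
  Rs1 = R2 + Rp1 (series, joined only at node 1) = 12000 + 10.43 = 12010 Ω
  Rp2 = R4 ‖ Rs1 (parallel, both between nodes 0 and 2) = 1/(1/6800 + 1/12010) = 4342 Ω
R_th = 4.342 kΩ
I_n = V_th/R_th = 1.886/4342 = 0.0004344 A, and R_n = R_th = 4.342 kΩ

Final answer: I_n = 0.0004344 A, R_n = 4.342 kΩ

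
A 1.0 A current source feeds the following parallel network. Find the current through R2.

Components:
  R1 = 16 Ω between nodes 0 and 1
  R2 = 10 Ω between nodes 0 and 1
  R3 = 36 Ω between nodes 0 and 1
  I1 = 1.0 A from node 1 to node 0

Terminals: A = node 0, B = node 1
All resistors sit directly between nodes 0 and 1, so they are in parallel and share one voltage V; the full source current 1 A splits among them.
1/R_par = 1/16 + 1/10 + 1/36 = 0.1903 S  =>  R_par = 5.255 Ω
V = I × R_par = 1 × 5.255 = 5.255 V
I_R2 = V/R2 = 5.255/10 = 0.5255 A

Final answer: 0.5255 A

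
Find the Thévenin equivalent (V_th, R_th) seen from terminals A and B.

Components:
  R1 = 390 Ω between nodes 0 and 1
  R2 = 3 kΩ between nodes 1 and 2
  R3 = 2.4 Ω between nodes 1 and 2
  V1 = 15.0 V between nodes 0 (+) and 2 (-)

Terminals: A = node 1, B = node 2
Step 1 — V_th is the open-circuit voltage V_A - V_B (nothing connected across the terminals).
Nodal analysis, taking node 2 as the 0 V reference.
Source V1 fixes V_0 = 15 V.
KCL at each unknown node (sum of currents leaving = 0; resistances in Ω):
  Node 1: (V_1 - 15)/390 + (V_1 - 0)/3000 + (V_1 - 0)/2.4 = 0
Collecting terms: 0.4196 × V_1 = 0.03846  =>  V_1 = 0.09167 V
V_th = V_1 - V_2 = 0.09167 - 0 = 0.09167 V
Step 2 — R_th: zero the source — replace V1 by a short circuit (node 2 merges into node 0) — and find the resistance seen between A (node 1) and B (node 0).
Reduce the network between node 1 (A) and node 0 (B) by series/parallel combination:
  Rp1 = R1 ‖ R2 ‖ R3 (parallel, all between nodes 0 and 1) = 1/(1/390 + 1/3000 + 1/2.4) = 2.383 Ω
R_th = 2.383 Ω

Final answer: V_th = 0.09167 V, R_th = 2.383 Ω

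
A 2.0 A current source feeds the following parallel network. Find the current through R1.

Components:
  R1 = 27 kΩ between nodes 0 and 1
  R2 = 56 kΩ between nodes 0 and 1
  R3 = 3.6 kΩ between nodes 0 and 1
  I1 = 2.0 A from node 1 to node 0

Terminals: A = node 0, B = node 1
All resistors sit directly between nodes 0 and 1, so they are in parallel and share one voltage V; the full source current 2 A splits among them.
1/R_par = 1/27000 + 1/56000 + 1/3600 = 0.0003327 S  =>  R_par = 3006 Ω
V = I × R_par = 2 × 3006 = 6012 V
I_R1 = V/R1 = 6012/27000 = 0.2227 A

Final answer: 0.2227 A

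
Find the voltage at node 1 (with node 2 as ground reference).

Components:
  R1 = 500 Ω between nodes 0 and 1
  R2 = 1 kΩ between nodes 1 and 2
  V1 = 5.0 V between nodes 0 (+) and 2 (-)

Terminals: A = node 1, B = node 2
Nodal analysis, taking node 2 as the 0 V reference.
Source V1 fixes V_0 = 5 V.
KCL at each unknown node (sum of currents leaving = 0; resistances in Ω):
  Node 1: (V_1 - 5)/500 + (V_1 - 0)/1000 = 0
Collecting terms: 0.003 × V_1 = 0.01  =>  V_1 = 3.333 V
The requested potential is V_1 = 3.333 V.

Final answer: V_1 = 3.333 V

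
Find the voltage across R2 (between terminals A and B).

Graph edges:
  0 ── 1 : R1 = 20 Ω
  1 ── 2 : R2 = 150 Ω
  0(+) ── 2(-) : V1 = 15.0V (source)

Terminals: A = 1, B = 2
R1 and R2 are in series across V1 (node 0 → node 1 → node 2), and the output A–B is taken across R2, so this is a voltage divider.
Series current: I = V1/(R1 + R2) = 15/(20 + 150) = 15/170 = 0.08824 A
V_R2 = I × R2 = V1 × R2/(R1 + R2) = 15 × 150/170 = 13.24 V

Final answer: 13.24 V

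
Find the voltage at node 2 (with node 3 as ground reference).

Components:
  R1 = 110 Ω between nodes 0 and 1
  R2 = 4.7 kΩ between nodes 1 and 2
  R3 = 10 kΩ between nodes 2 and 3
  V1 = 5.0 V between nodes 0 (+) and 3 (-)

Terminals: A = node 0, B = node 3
Nodal analysis, taking node 3 as the 0 V reference.
Source V1 fixes V_0 = 5 V.
KCL at each unknown node (sum of currents leaving = 0; resistances in Ω):
  Node 1: (V_1 - 5)/110 + (V_1 - V_2)/4700 = 0
  Node 2: (V_2 - V_1)/4700 + (V_2 - 0)/10000 = 0
Collecting terms (coefficients in siemens):
  0.009304·V_1 - 0.0002128·V_2 = 0.04545
  0.0003128·V_2 - 0.0002128·V_1 = 0
Determinant D = (0.009304)(0.0003128) - (-0.0002128)(-0.0002128) = 0.000002865
V_1 = [(0.04545)(0.0003128) - (-0.0002128)(0)]/D = 4.963 V
V_2 = [(0.009304)(0) - (0.04545)(-0.0002128)]/D = 3.376 V
The requested potential is V_2 = 3.376 V.

Final answer: V_2 = 3.376 V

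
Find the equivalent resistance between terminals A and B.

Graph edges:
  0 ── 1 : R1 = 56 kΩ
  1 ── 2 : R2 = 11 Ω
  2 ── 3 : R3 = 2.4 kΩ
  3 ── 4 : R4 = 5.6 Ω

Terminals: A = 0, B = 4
Reduce the network between node 0 (A) and node 4 (B) by series/parallel combination:
  Rs1 = R1 + R2 (series, joined only at node 1) = 56000 + 11 = 56010 Ω
  Rs2 = R3 + Rs1 (series, joined only at node 2) = 2400 + 56010 = 58410 Ω
  Rs3 = R4 + Rs2 (series, joined only at node 3) = 5.6 + 58410 = 58420 Ω
R_eq = 58.42 kΩ

Final answer: 58.42 kΩ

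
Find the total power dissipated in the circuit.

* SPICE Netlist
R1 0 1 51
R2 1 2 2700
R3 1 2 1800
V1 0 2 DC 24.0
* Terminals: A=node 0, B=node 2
Nodal analysis, taking node 2 as the 0 V reference.
Source V1 fixes V_0 = 24 V.
KCL at each unknown node (sum of currents leaving = 0; resistances in Ω):
  Node 1: (V_1 - 24)/51 + (V_1 - 0)/2700 + (V_1 - 0)/1800 = 0
Collecting terms: 0.02053 × V_1 = 0.4706  =>  V_1 = 22.92 V
Power in each resistor, P = (ΔV)²/R:
  P_R1 = (24 - 22.92)²/51 = 0.02297 W
  P_R2 = (22.92 - 0)²/2700 = 0.1945 W
  P_R3 = (22.92 - 0)²/1800 = 0.2918 W
P_total = P_R1 + P_R2 + P_R3 = 0.5093 W

Final answer: 0.5093 W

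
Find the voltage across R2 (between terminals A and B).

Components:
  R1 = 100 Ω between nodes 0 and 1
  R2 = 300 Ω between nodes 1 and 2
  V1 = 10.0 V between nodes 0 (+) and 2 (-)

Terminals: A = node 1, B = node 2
R1 and R2 are in series across V1 (node 0 → node 1 → node 2), and the output A–B is taken across R2, so this is a voltage divider.
Series current: I = V1/(R1 + R2) = 10/(100 + 300) = 10/400 = 0.025 A
V_R2 = I × R2 = V1 × R2/(R1 + R2) = 10 × 300/400 = 7.5 V

Final answer: 7.5 V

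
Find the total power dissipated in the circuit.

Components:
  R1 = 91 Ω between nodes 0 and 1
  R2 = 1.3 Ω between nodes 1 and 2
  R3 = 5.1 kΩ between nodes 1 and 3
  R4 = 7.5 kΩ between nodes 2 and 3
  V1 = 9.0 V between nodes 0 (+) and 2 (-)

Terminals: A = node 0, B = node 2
Nodal analysis, taking node 2 as the 0 V reference.
Source V1 fixes V_0 = 9 V.
KCL at each unknown node (sum of currents leaving = 0; resistances in Ω):
  Node 1: (V_1 - 9)/91 + (V_1 - 0)/1.3 + (V_1 - V_3)/5100 = 0
  Node 3: (V_3 - V_1)/5100 + (V_3 - 0)/7500 = 0
Collecting terms (coefficients in siemens):
  0.7804·V_1 - 0.0001961·V_3 = 0.0989
  0.0003294·V_3 - 0.0001961·V_1 = 0
Determinant D = (0.7804)(0.0003294) - (-0.0001961)(-0.0001961) = 0.000257
V_1 = [(0.0989)(0.0003294) - (-0.0001961)(0)]/D = 0.1267 V
V_3 = [(0.7804)(0) - (0.0989)(-0.0001961)]/D = 0.07545 V
Power in each resistor, P = (ΔV)²/R:
  P_R1 = (9 - 0.1267)²/91 = 0.8652 W
  P_R2 = (0.1267 - 0)²/1.3 = 0.01236 W
  P_R3 = (0.1267 - 0.07545)²/5100 = 0.0000005161 W
  P_R4 = (0 - 0.07545)²/7500 = 0.0000007589 W
P_total = P_R1 + P_R2 + P_R3 + P_R4 = 0.8776 W

Final answer: 0.8776 W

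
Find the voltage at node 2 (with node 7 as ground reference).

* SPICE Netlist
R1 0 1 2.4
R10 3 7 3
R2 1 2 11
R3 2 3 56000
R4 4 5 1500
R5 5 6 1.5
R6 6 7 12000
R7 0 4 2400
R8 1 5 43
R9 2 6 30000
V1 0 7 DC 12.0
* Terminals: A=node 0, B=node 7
Nodal analysis, taking node 7 as the 0 V reference.
Source V1 fixes V_0 = 12 V.
KCL at each unknown node (sum of currents leaving = 0; resistances in Ω):
  Node 1: (V_1 - 12)/2.4 + (V_1 - V_2)/11 + (V_1 - V_5)/43 = 0
  Node 2: (V_2 - V_1)/11 + (V_2 - V_3)/56000 + (V_2 - V_6)/30000 = 0
  Node 3: (V_3 - V_2)/56000 + (V_3 - 0)/3 = 0
  Node 4: (V_4 - V_5)/1500 + (V_4 - 12)/2400 = 0
  Node 5: (V_5 - V_4)/1500 + (V_5 - V_6)/1.5 + (V_5 - V_1)/43 = 0
  Node 6: (V_6 - V_5)/1.5 + (V_6 - 0)/12000 + (V_6 - V_2)/30000 = 0
Collecting terms (coefficients in siemens):
  0.5308·V_1 - 0.09091·V_2 - 0.02326·V_5 = 5
  0.09096·V_2 - 0.09091·V_1 - 0.00001786·V_3 - 0.00003333·V_6 = 0
  0.3334·V_3 - 0.00001786·V_2 = 0
  0.001083·V_4 - 0.0006667·V_5 = 0.005
  0.6906·V_5 - 0.02326·V_1 - 0.0006667·V_4 - 0.6667·V_6 = 0
  0.6668·V_6 - 0.00003333·V_2 - 0.6667·V_5 = 0
Solving these 6 simultaneous equations (Gaussian elimination) gives:
  V_1 = 12 V, V_2 = 11.99 V, V_3 = 0.0006425 V, V_4 = 11.97 V
  V_5 = 11.95 V, V_6 = 11.95 V
The requested potential is V_2 = 11.99 V.

Final answer: V_2 = 11.99 V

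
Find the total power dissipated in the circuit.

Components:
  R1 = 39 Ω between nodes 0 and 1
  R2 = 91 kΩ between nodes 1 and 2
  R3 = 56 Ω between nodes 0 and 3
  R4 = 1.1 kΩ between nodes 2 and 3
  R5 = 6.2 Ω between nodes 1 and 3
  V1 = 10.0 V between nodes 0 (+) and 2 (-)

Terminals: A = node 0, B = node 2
Nodal analysis, taking node 2 as the 0 V reference.
Source V1 fixes V_0 = 10 V.
KCL at each unknown node (sum of currents leaving = 0; resistances in Ω):
  Node 1: (V_1 - 10)/39 + (V_1 - 0)/91000 + (V_1 - V_3)/6.2 = 0
  Node 3: (V_3 - 10)/56 + (V_3 - 0)/1100 + (V_3 - V_1)/6.2 = 0
Collecting terms (coefficients in siemens):
  0.1869·V_1 - 0.1613·V_3 = 0.2564
  0.1801·V_3 - 0.1613·V_1 = 0.1786
Determinant D = (0.1869)(0.1801) - (-0.1613)(-0.1613) = 0.007646
V_1 = [(0.2564)(0.1801) - (-0.1613)(0.1786)]/D = 9.806 V
V_3 = [(0.1869)(0.1786) - (0.2564)(-0.1613)]/D = 9.775 V
Power in each resistor, P = (ΔV)²/R:
  P_R1 = (10 - 9.806)²/39 = 0.0009687 W
  P_R2 = (9.806 - 0)²/91000 = 0.001057 W
  P_R3 = (10 - 9.775)²/56 = 0.0009008 W
  P_R4 = (0 - 9.775)²/1100 = 0.08687 W
  P_R5 = (9.806 - 9.775)²/6.2 = 0.0001474 W
P_total = P_R1 + P_R2 + P_R3 + P_R4 + P_R5 = 0.08994 W

Final answer: 0.08994 W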